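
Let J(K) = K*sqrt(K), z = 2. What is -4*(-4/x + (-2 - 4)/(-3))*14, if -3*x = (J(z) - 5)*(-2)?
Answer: -3584/17 - 672*sqrt(2)/17 ≈ -266.73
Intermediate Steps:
J(K) = K**(3/2)
x = -10/3 + 4*sqrt(2)/3 (x = -(2**(3/2) - 5)*(-2)/3 = -(2*sqrt(2) - 5)*(-2)/3 = -(-5 + 2*sqrt(2))*(-2)/3 = -(10 - 4*sqrt(2))/3 = -10/3 + 4*sqrt(2)/3 ≈ -1.4477)
-4*(-4/x + (-2 - 4)/(-3))*14 = -4*(-4/(-10/3 + 4*sqrt(2)/3) + (-2 - 4)/(-3))*14 = -4*(-4/(-10/3 + 4*sqrt(2)/3) - 6*(-1/3))*14 = -4*(-4/(-10/3 + 4*sqrt(2)/3) + 2)*14 = -4*(2 - 4/(-10/3 + 4*sqrt(2)/3))*14 = (-8 + 16/(-10/3 + 4*sqrt(2)/3))*14 = -112 + 224/(-10/3 + 4*sqrt(2)/3)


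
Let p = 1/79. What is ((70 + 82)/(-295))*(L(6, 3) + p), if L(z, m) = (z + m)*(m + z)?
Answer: -194560/4661 ≈ -41.742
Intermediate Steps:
L(z, m) = (m + z)² (L(z, m) = (m + z)*(m + z) = (m + z)²)
p = 1/79 ≈ 0.012658
((70 + 82)/(-295))*(L(6, 3) + p) = ((70 + 82)/(-295))*((3 + 6)² + 1/79) = (152*(-1/295))*(9² + 1/79) = -152*(81 + 1/79)/295 = -152/295*6400/79 = -194560/4661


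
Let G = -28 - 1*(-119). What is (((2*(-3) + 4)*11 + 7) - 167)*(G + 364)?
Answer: -82810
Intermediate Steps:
G = 91 (G = -28 + 119 = 91)
(((2*(-3) + 4)*11 + 7) - 167)*(G + 364) = (((2*(-3) + 4)*11 + 7) - 167)*(91 + 364) = (((-6 + 4)*11 + 7) - 167)*455 = ((-2*11 + 7) - 167)*455 = ((-22 + 7) - 167)*455 = (-15 - 167)*455 = -182*455 = -82810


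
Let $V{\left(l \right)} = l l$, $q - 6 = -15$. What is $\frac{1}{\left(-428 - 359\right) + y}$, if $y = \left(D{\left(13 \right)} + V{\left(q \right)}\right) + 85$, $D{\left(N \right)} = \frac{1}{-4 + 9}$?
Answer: $- \frac{5}{3104} \approx -0.0016108$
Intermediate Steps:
$q = -9$ ($q = 6 - 15 = -9$)
$D{\left(N \right)} = \frac{1}{5}$
$V{\left(l \right)} = l^{2}$
$y = \frac{831}{5}$ ($y = \left(\frac{1}{5} + \left(-9\right)^{2}\right) + 85 = \left(\frac{1}{5} + 81\right) + 85 = \frac{406}{5} + 85 = \frac{831}{5} \approx 166.2$)
$\frac{1}{\left(-428 - 359\right) + y} = \frac{1}{\left(-428 - 359\right) + \frac{831}{5}} = \frac{1}{-787 + \frac{831}{5}} = \frac{1}{- \frac{3104}{5}} = - \frac{5}{3104}$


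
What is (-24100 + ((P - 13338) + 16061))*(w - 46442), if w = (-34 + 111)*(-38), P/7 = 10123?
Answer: -2442926112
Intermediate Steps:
P = 70861 (P = 7*10123 = 70861)
w = -2926 (w = 77*(-38) = -2926)
(-24100 + ((P - 13338) + 16061))*(w - 46442) = (-24100 + ((70861 - 13338) + 16061))*(-2926 - 46442) = (-24100 + (57523 + 16061))*(-49368) = (-24100 + 73584)*(-49368) = 49484*(-49368) = -2442926112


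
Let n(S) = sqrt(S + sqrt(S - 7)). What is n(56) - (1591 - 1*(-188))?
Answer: -1779 + 3*sqrt(7) ≈ -1771.1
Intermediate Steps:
n(S) = sqrt(S + sqrt(-7 + S))
n(56) - (1591 - 1*(-188)) = sqrt(56 + sqrt(-7 + 56)) - (1591 - 1*(-188)) = sqrt(56 + sqrt(49)) - (1591 + 188) = sqrt(56 + 7) - 1*1779 = sqrt(63) - 1779 = 3*sqrt(7) - 1779 = -1779 + 3*sqrt(7)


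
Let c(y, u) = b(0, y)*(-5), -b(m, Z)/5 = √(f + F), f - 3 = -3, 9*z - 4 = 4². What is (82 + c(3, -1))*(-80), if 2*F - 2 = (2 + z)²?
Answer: -6560 - 2000*√803/9 ≈ -12857.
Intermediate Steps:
z = 20/9 (z = 4/9 + (⅑)*4² = 4/9 + (⅑)*16 = 4/9 + 16/9 = 20/9 ≈ 2.2222)
f = 0 (f = 3 - 3 = 0)
F = 803/81 (F = 1 + (2 + 20/9)²/2 = 1 + (38/9)²/2 = 1 + (½)*(1444/81) = 1 + 722/81 = 803/81 ≈ 9.9136)
b(m, Z) = -5*√803/9 (b(m, Z) = -5*√(0 + 803/81) = -5*√803/9)
c(y, u) = 25*√803/9 (c(y, u) = -5*√803/9*(-5) = 25*√803/9)
(82 + c(3, -1))*(-80) = (82 + 25*√803/9)*(-80) = -6560 - 2000*√803/9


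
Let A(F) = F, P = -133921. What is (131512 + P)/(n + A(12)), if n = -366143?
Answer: 2409/366131 ≈ 0.0065796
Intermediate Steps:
(131512 + P)/(n + A(12)) = (131512 - 133921)/(-366143 + 12) = -2409/(-366131) = -2409*(-1/366131) = 2409/366131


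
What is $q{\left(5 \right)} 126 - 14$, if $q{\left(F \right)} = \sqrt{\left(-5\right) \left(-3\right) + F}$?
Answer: $-14 + 252 \sqrt{5} \approx 549.49$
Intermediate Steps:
$q{\left(F \right)} = \sqrt{15 + F}$
$q{\left(5 \right)} 126 - 14 = \sqrt{15 + 5} \cdot 126 - 14 = \sqrt{20} \cdot 126 - 14 = 2 \sqrt{5} \cdot 126 - 14 = 252 \sqrt{5} - 14 = -14 + 252 \sqrt{5}$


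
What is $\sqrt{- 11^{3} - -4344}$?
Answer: $\sqrt{3013} \approx 54.891$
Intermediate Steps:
$\sqrt{- 11^{3} - -4344} = \sqrt{\left(-1\right) 1331 + 4344} = \sqrt{-1331 + 4344} = \sqrt{3013}$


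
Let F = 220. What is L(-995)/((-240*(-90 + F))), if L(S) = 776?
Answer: -97/3900 ≈ -0.024872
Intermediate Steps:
L(-995)/((-240*(-90 + F))) = 776/((-240*(-90 + 220))) = 776/((-240*130)) = 776/(-31200) = 776*(-1/31200) = -97/3900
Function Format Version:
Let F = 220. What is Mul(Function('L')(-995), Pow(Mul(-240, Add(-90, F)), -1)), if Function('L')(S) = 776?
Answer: Rational(-97, 3900) ≈ -0.024872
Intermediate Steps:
Mul(Function('L')(-995), Pow(Mul(-240, Add(-90, F)), -1)) = Mul(776, Pow(Mul(-240, Add(-90, 220)), -1)) = Mul(776, Pow(Mul(-240, 130), -1)) = Mul(776, Pow(-31200, -1)) = Mul(776, Rational(-1, 31200)) = Rational(-97, 3900)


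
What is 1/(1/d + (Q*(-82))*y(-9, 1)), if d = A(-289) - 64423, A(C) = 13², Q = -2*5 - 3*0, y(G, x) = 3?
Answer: 64254/158064839 ≈ 0.00040650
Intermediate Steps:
Q = -10 (Q = -10 + 0 = -10)
A(C) = 169
d = -64254 (d = 169 - 64423 = -64254)
1/(1/d + (Q*(-82))*y(-9, 1)) = 1/(1/(-64254) - 10*(-82)*3) = 1/(-1/64254 + 820*3) = 1/(-1/64254 + 2460) = 1/(158064839/64254) = 64254/158064839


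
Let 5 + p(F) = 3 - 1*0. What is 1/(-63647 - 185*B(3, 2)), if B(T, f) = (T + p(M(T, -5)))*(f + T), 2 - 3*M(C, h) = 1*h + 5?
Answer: -1/64572 ≈ -1.5487e-5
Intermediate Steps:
M(C, h) = -1 - h/3 (M(C, h) = ⅔ - (1*h + 5)/3 = ⅔ - (h + 5)/3 = ⅔ - (5 + h)/3 = ⅔ + (-5/3 - h/3) = -1 - h/3)
p(F) = -2 (p(F) = -5 + (3 - 1*0) = -5 + (3 + 0) = -5 + 3 = -2)
B(T, f) = (-2 + T)*(T + f) (B(T, f) = (T - 2)*(f + T) = (-2 + T)*(T + f))
1/(-63647 - 185*B(3, 2)) = 1/(-63647 - 185*(3² - 2*3 - 2*2 + 3*2)) = 1/(-63647 - 185*(9 - 6 - 4 + 6)) = 1/(-63647 - 185*5) = 1/(-63647 - 925) = 1/(-64572) = -1/64572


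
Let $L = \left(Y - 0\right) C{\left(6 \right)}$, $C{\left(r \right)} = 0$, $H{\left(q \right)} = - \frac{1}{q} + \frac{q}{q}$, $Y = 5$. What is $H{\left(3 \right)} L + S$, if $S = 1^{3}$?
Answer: $1$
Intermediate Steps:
$H{\left(q \right)} = 1 - \frac{1}{q}$ ($H{\left(q \right)} = - \frac{1}{q} + 1 = 1 - \frac{1}{q}$)
$S = 1$
$L = 0$ ($L = \left(5 - 0\right) 0 = \left(5 + 0\right) 0 = 5 \cdot 0 = 0$)
$H{\left(3 \right)} L + S = \frac{-1 + 3}{3} \cdot 0 + 1 = \frac{1}{3} \cdot 2 \cdot 0 + 1 = \frac{2}{3} \cdot 0 + 1 = 0 + 1 = 1$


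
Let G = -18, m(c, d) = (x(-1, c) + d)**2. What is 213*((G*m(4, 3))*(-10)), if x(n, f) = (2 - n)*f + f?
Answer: 13840740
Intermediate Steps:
x(n, f) = f + f*(2 - n) (x(n, f) = f*(2 - n) + f = f + f*(2 - n))
m(c, d) = (d + 4*c)**2 (m(c, d) = (c*(3 - 1*(-1)) + d)**2 = (c*(3 + 1) + d)**2 = (c*4 + d)**2 = (4*c + d)**2 = (d + 4*c)**2)
213*((G*m(4, 3))*(-10)) = 213*(-18*(3 + 4*4)**2*(-10)) = 213*(-18*(3 + 16)**2*(-10)) = 213*(-18*19**2*(-10)) = 213*(-18*361*(-10)) = 213*(-6498*(-10)) = 213*64980 = 13840740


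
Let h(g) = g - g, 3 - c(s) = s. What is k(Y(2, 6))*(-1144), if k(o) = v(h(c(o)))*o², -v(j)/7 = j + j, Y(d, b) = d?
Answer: 0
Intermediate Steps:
c(s) = 3 - s
h(g) = 0
v(j) = -14*j (v(j) = -7*(j + j) = -14*j)
k(o) = 0 (k(o) = (-14*0)*o² = 0*o² = 0)
k(Y(2, 6))*(-1144) = 0*(-1144) = 0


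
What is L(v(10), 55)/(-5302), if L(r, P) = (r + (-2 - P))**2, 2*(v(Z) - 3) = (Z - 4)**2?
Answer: -648/2651 ≈ -0.24444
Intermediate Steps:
v(Z) = 3 + (-4 + Z)**2/2 (v(Z) = 3 + (Z - 4)**2/2 = 3 + (-4 + Z)**2/2)
L(r, P) = (-2 + r - P)**2
L(v(10), 55)/(-5302) = (2 + 55 - (3 + (-4 + 10)**2/2))**2/(-5302) = (2 + 55 - (3 + (1/2)*6**2))**2*(-1/5302) = (2 + 55 - (3 + (1/2)*36))**2*(-1/5302) = (2 + 55 - (3 + 18))**2*(-1/5302) = (2 + 55 - 1*21)**2*(-1/5302) = (2 + 55 - 21)**2*(-1/5302) = 36**2*(-1/5302) = 1296*(-1/5302) = -648/2651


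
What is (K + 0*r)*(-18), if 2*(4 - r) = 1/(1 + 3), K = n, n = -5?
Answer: 90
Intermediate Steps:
K = -5
r = 31/8 (r = 4 - 1/(2*(1 + 3)) = 4 - ½/4 = 4 - ½*¼ = 4 - ⅛ = 31/8 ≈ 3.8750)
(K + 0*r)*(-18) = (-5 + 0*(31/8))*(-18) = (-5 + 0)*(-18) = -5*(-18) = 90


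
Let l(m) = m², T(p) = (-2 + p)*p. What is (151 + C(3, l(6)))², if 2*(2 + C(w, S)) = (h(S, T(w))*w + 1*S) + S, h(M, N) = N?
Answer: 143641/4 ≈ 35910.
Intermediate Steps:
T(p) = p*(-2 + p)
C(w, S) = -2 + S + w²*(-2 + w)/2 (C(w, S) = -2 + (((w*(-2 + w))*w + 1*S) + S)/2 = -2 + ((w²*(-2 + w) + S) + S)/2 = -2 + ((S + w²*(-2 + w)) + S)/2 = -2 + (2*S + w²*(-2 + w))/2 = -2 + (S + w²*(-2 + w)/2) = -2 + S + w²*(-2 + w)/2)
(151 + C(3, l(6)))² = (151 + (-2 + 6² + (½)*3³ - 1*3²))² = (151 + (-2 + 36 + (½)*27 - 1*9))² = (151 + (-2 + 36 + 27/2 - 9))² = (151 + 77/2)² = (379/2)² = 143641/4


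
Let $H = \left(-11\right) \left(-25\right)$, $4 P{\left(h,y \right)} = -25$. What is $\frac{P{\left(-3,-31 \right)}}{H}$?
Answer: $- \frac{1}{44} \approx -0.022727$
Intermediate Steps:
$P{\left(h,y \right)} = - \frac{25}{4}$ ($P{\left(h,y \right)} = \frac{1}{4} \left(-25\right) = - \frac{25}{4}$)
$H = 275$
$\frac{P{\left(-3,-31 \right)}}{H} = - \frac{25}{4 \cdot 275} = \left(- \frac{25}{4}\right) \frac{1}{275} = - \frac{1}{44}$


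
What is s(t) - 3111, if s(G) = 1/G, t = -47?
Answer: -146218/47 ≈ -3111.0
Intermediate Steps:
s(t) - 3111 = 1/(-47) - 3111 = -1/47 - 3111 = -146218/47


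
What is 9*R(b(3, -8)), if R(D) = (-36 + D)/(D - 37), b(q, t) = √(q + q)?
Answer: 11934/1363 - 9*√6/1363 ≈ 8.7395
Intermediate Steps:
b(q, t) = √2*√q (b(q, t) = √(2*q) = √2*√q)
R(D) = (-36 + D)/(-37 + D)
9*R(b(3, -8)) = 9*((-36 + √2*√3)/(-37 + √2*√3)) = 9*((-36 + √6)/(-37 + √6)) = 9*(-36 + √6)/(-37 + √6)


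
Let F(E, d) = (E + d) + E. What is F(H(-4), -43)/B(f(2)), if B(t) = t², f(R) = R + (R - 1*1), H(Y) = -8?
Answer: -59/9 ≈ -6.5556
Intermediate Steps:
f(R) = -1 + 2*R (f(R) = R + (R - 1) = R + (-1 + R) = -1 + 2*R)
F(E, d) = d + 2*E
F(H(-4), -43)/B(f(2)) = (-43 + 2*(-8))/((-1 + 2*2)²) = (-43 - 16)/((-1 + 4)²) = -59/(3²) = -59/9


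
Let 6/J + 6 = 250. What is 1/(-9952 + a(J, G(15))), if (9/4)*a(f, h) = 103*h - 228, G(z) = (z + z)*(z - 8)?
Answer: -1/440 ≈ -0.0022727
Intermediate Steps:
J = 3/122 (J = 6/(-6 + 250) = 6/244 = 6*(1/244) = 3/122 ≈ 0.024590)
G(z) = 2*z*(-8 + z) (G(z) = (2*z)*(-8 + z) = 2*z*(-8 + z))
a(f, h) = -304/3 + 412*h/9 (a(f, h) = 4*(103*h - 228)/9 = 4*(-228 + 103*h)/9 = -304/3 + 412*h/9)
1/(-9952 + a(J, G(15))) = 1/(-9952 + (-304/3 + 412*(2*15*(-8 + 15))/9)) = 1/(-9952 + (-304/3 + 412*(2*15*7)/9)) = 1/(-9952 + (-304/3 + (412/9)*210)) = 1/(-9952 + (-304/3 + 28840/3)) = 1/(-9952 + 9512) = 1/(-440) = -1/440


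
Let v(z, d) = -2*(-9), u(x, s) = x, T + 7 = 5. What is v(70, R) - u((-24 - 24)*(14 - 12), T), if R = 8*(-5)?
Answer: 114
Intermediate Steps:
T = -2 (T = -7 + 5 = -2)
R = -40
v(z, d) = 18
v(70, R) - u((-24 - 24)*(14 - 12), T) = 18 - (-24 - 24)*(14 - 12) = 18 - (-48)*2 = 18 - 1*(-96) = 18 + 96 = 114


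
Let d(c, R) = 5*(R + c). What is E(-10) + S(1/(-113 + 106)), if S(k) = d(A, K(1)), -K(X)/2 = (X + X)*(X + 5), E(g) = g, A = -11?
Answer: -185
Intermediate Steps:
K(X) = -4*X*(5 + X) (K(X) = -2*(X + X)*(X + 5) = -2*2*X*(5 + X) = -4*X*(5 + X))
d(c, R) = 5*R + 5*c
S(k) = -175 (S(k) = 5*(-4*1*(5 + 1)) + 5*(-11) = 5*(-4*1*6) - 55 = 5*(-24) - 55 = -120 - 55 = -175)
E(-10) + S(1/(-113 + 106)) = -10 - 175 = -185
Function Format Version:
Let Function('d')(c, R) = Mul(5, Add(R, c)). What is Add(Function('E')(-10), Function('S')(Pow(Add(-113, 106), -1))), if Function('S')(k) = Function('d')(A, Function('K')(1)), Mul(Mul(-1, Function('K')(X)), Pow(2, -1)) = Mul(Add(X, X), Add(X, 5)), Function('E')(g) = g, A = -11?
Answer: -185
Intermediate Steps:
Function('K')(X) = Mul(-4, X, Add(5, X)) (Function('K')(X) = Mul(-2, Mul(Add(X, X), Add(X, 5))) = Mul(-2, Mul(Mul(2, X), Add(5, X))) = Mul(-2, Mul(2, X, Add(5, X))) = Mul(-4, X, Add(5, X)))
Function('d')(c, R) = Add(Mul(5, R), Mul(5, c))
Function('S')(k) = -175 (Function('S')(k) = Add(Mul(5, Mul(-4, 1, Add(5, 1))), Mul(5, -11)) = Add(Mul(5, Mul(-4, 1, 6)), -55) = Add(Mul(5, -24), -55) = Add(-120, -55) = -175)
Add(Function('E')(-10), Function('S')(Pow(Add(-113, 106), -1))) = Add(-10, -175) = -185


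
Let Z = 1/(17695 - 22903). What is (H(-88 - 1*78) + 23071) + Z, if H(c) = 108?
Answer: 120716231/5208 ≈ 23179.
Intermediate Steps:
Z = -1/5208 (Z = 1/(-5208) = -1/5208 ≈ -0.00019201)
(H(-88 - 1*78) + 23071) + Z = (108 + 23071) - 1/5208 = 23179 - 1/5208 = 120716231/5208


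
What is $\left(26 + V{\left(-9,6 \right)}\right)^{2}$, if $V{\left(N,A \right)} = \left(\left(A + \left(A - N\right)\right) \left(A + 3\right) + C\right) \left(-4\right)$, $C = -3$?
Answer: $515524$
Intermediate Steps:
$V{\left(N,A \right)} = 12 - 4 \left(3 + A\right) \left(- N + 2 A\right)$ ($V{\left(N,A \right)} = \left(\left(A + \left(A - N\right)\right) \left(A + 3\right) - 3\right) \left(-4\right) = \left(\left(- N + 2 A\right) \left(3 + A\right) - 3\right) \left(-4\right) = \left(\left(3 + A\right) \left(- N + 2 A\right) - 3\right) \left(-4\right) = \left(-3 + \left(3 + A\right) \left(- N + 2 A\right)\right) \left(-4\right) = 12 - 4 \left(3 + A\right) \left(- N + 2 A\right)$)
$\left(26 + V{\left(-9,6 \right)}\right)^{2} = \left(26 + \left(12 - 144 - 8 \cdot 6^{2} + 12 \left(-9\right) + 4 \cdot 6 \left(-9\right)\right)\right)^{2} = \left(26 - 744\right)^{2} = \left(-718\right)^{2} = 515524$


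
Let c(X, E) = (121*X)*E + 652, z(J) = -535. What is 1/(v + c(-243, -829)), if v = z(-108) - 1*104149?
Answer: 1/24271055 ≈ 4.1201e-8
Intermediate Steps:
c(X, E) = 652 + 121*E*X (c(X, E) = 121*E*X + 652 = 652 + 121*E*X)
v = -104684 (v = -535 - 1*104149 = -535 - 104149 = -104684)
1/(v + c(-243, -829)) = 1/(-104684 + (652 + 121*(-829)*(-243))) = 1/(-104684 + (652 + 24375087)) = 1/(-104684 + 24375739) = 1/24271055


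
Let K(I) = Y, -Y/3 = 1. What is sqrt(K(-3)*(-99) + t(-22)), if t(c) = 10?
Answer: sqrt(307) ≈ 17.521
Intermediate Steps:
Y = -3 (Y = -3*1 = -3)
K(I) = -3
sqrt(K(-3)*(-99) + t(-22)) = sqrt(-3*(-99) + 10) = sqrt(297 + 10) = sqrt(307)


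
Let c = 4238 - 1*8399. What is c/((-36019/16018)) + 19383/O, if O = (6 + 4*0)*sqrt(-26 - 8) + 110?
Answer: 482426877711/239958578 - 58149*I*sqrt(34)/6662 ≈ 2010.5 - 50.895*I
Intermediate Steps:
c = -4161 (c = 4238 - 8399 = -4161)
O = 110 + 6*I*sqrt(34) (O = (6 + 0)*sqrt(-34) + 110 = 6*(I*sqrt(34)) + 110 = 6*I*sqrt(34) + 110 = 110 + 6*I*sqrt(34) ≈ 110.0 + 34.986*I)
c/((-36019/16018)) + 19383/O = -4161/((-36019/16018)) + 19383/(110 + 6*I*sqrt(34)) = -4161/((-36019*1/16018)) + 19383/(110 + 6*I*sqrt(34)) = -4161/(-36019/16018) + 19383/(110 + 6*I*sqrt(34)) = -4161*(-16018/36019) + 19383/(110 + 6*I*sqrt(34)) = 66650898/36019 + 19383/(110 + 6*I*sqrt(34))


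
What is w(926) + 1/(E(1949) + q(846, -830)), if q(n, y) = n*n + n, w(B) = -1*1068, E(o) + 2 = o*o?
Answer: -4822191947/4515161 ≈ -1068.0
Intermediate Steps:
E(o) = -2 + o² (E(o) = -2 + o*o = -2 + o²)
w(B) = -1068
q(n, y) = n + n² (q(n, y) = n² + n = n + n²)
w(926) + 1/(E(1949) + q(846, -830)) = -1068 + 1/((-2 + 1949²) + 846*(1 + 846)) = -1068 + 1/((-2 + 3798601) + 846*847) = -1068 + 1/(3798599 + 716562) = -1068 + 1/4515161 = -4822191947/4515161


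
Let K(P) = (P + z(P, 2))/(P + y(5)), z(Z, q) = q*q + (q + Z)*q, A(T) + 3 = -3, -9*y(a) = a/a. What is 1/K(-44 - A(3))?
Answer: 343/954 ≈ 0.35954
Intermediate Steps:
y(a) = -1/9 (y(a) = -a/(9*a) = -1/9*1 = -1/9)
A(T) = -6 (A(T) = -3 - 3 = -6)
z(Z, q) = q**2 + q*(Z + q) (z(Z, q) = q**2 + (Z + q)*q = q**2 + q*(Z + q))
K(P) = (8 + 3*P)/(-1/9 + P) (K(P) = (P + 2*(P + 2*2))/(P - 1/9) = (P + 2*(P + 4))/(-1/9 + P) = (P + 2*(4 + P))/(-1/9 + P) = (P + (8 + 2*P))/(-1/9 + P) = (8 + 3*P)/(-1/9 + P))
1/K(-44 - A(3)) = 1/(9*(8 + 3*(-44 - 1*(-6)))/(-1 + 9*(-44 - 1*(-6)))) = 1/(9*(8 + 3*(-44 + 6))/(-1 + 9*(-44 + 6))) = 1/(9*(8 + 3*(-38))/(-1 + 9*(-38))) = 1/(9*(8 - 114)/(-1 - 342)) = 1/(9*(-106)/(-343)) = 1/(9*(-1/343)*(-106)) = 1/(954/343) = 343/954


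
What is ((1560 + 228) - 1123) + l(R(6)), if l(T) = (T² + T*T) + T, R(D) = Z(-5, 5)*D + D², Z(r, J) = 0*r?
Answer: 3293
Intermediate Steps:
Z(r, J) = 0
R(D) = D² (R(D) = 0*D + D² = 0 + D² = D²)
l(T) = T + 2*T² (l(T) = (T² + T²) + T = 2*T² + T = T + 2*T²)
((1560 + 228) - 1123) + l(R(6)) = ((1560 + 228) - 1123) + 6²*(1 + 2*6²) = (1788 - 1123) + 36*(1 + 2*36) = 665 + 36*(1 + 72) = 665 + 36*73 = 665 + 2628 = 3293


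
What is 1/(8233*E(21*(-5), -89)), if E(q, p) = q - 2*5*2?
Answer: -1/1029125 ≈ -9.7170e-7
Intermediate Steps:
E(q, p) = -20 + q (E(q, p) = q - 10*2 = q - 20 = -20 + q)
1/(8233*E(21*(-5), -89)) = 1/(8233*(-20 + 21*(-5))) = 1/(8233*(-20 - 105)) = (1/8233)/(-125) = (1/8233)*(-1/125) = -1/1029125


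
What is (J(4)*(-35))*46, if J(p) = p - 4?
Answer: 0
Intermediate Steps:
J(p) = -4 + p
(J(4)*(-35))*46 = ((-4 + 4)*(-35))*46 = (0*(-35))*46 = 0*46 = 0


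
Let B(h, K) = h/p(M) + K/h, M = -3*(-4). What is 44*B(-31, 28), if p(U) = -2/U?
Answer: 252472/31 ≈ 8144.3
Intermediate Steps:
M = 12
B(h, K) = -6*h + K/h (B(h, K) = h/((-2/12)) + K/h = h/((-2*1/12)) + K/h = h/(-⅙) + K/h = h*(-6) + K/h = -6*h + K/h)
44*B(-31, 28) = 44*(-6*(-31) + 28/(-31)) = 44*(186 + 28*(-1/31)) = 44*(186 - 28/31) = 44*(5738/31) = 252472/31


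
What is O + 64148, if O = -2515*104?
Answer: -197412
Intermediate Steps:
O = -261560
O + 64148 = -261560 + 64148 = -197412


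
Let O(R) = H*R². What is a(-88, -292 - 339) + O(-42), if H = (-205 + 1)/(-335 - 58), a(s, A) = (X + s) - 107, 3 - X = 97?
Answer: 82093/131 ≈ 626.66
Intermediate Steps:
X = -94 (X = 3 - 1*97 = 3 - 97 = -94)
a(s, A) = -201 + s (a(s, A) = (-94 + s) - 107 = -201 + s)
H = 68/131 (H = -204/(-393) = -204*(-1/393) = 68/131 ≈ 0.51908)
O(R) = 68*R²/131
a(-88, -292 - 339) + O(-42) = (-201 - 88) + (68/131)*(-42)² = -289 + (68/131)*1764 = -289 + 119952/131 = 82093/131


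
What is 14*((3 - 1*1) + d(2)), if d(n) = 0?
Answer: 28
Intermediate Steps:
14*((3 - 1*1) + d(2)) = 14*((3 - 1*1) + 0) = 14*((3 - 1) + 0) = 14*(2 + 0) = 14*2 = 28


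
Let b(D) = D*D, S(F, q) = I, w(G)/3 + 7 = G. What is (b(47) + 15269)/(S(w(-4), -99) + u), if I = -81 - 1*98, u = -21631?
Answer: -2913/3635 ≈ -0.80138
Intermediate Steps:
w(G) = -21 + 3*G
I = -179 (I = -81 - 98 = -179)
S(F, q) = -179
b(D) = D²
(b(47) + 15269)/(S(w(-4), -99) + u) = (47² + 15269)/(-179 - 21631) = (2209 + 15269)/(-21810) = 17478*(-1/21810) = -2913/3635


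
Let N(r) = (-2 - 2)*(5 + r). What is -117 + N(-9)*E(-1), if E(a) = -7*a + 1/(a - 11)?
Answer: -19/3 ≈ -6.3333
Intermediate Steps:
N(r) = -20 - 4*r (N(r) = -4*(5 + r) = -20 - 4*r)
E(a) = 1/(-11 + a) - 7*a (E(a) = -7*a + 1/(-11 + a) = 1/(-11 + a) - 7*a)
-117 + N(-9)*E(-1) = -117 + (-20 - 4*(-9))*((1 - 7*(-1)² + 77*(-1))/(-11 - 1)) = -117 + (-20 + 36)*((1 - 7*1 - 77)/(-12)) = -117 + 16*(-(1 - 7 - 77)/12) = -117 + 16*(-1/12*(-83)) = -117 + 16*(83/12) = -117 + 332/3 = -19/3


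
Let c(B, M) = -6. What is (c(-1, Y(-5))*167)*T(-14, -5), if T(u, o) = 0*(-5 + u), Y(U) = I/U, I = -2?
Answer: 0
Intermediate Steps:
Y(U) = -2/U
T(u, o) = 0
(c(-1, Y(-5))*167)*T(-14, -5) = -6*167*0 = -1002*0 = 0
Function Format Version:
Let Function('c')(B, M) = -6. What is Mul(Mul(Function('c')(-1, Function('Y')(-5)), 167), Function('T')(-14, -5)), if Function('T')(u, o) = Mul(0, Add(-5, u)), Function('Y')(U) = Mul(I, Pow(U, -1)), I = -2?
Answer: 0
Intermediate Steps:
Function('Y')(U) = Mul(-2, Pow(U, -1))
Function('T')(u, o) = 0
Mul(Mul(Function('c')(-1, Function('Y')(-5)), 167), Function('T')(-14, -5)) = Mul(Mul(-6, 167), 0) = Mul(-1002, 0) = 0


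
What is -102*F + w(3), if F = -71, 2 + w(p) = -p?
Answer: 7237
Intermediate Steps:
w(p) = -2 - p
-102*F + w(3) = -102*(-71) + (-2 - 1*3) = 7242 + (-2 - 3) = 7242 - 5 = 7237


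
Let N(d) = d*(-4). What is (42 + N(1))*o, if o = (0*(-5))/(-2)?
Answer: 0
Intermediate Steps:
N(d) = -4*d
o = 0 (o = 0*(-1/2) = 0)
(42 + N(1))*o = (42 - 4*1)*0 = (42 - 4)*0 = 38*0 = 0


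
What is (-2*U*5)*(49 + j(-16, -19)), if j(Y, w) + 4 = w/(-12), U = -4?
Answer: 5590/3 ≈ 1863.3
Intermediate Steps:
j(Y, w) = -4 - w/12 (j(Y, w) = -4 + w/(-12) = -4 + w*(-1/12) = -4 - w/12)
(-2*U*5)*(49 + j(-16, -19)) = (-2*(-4)*5)*(49 + (-4 - 1/12*(-19))) = (8*5)*(49 + (-4 + 19/12)) = 40*(49 - 29/12) = 40*(559/12) = 5590/3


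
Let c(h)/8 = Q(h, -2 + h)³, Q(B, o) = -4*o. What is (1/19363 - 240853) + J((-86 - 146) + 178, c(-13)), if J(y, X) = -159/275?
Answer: -1282503154167/5324825 ≈ -2.4085e+5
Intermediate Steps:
c(h) = 8*(8 - 4*h)³ (c(h) = 8*(-4*(-2 + h))³ = 8*(8 - 4*h)³)
J(y, X) = -159/275 (J(y, X) = -159*1/275 = -159/275)
(1/19363 - 240853) + J((-86 - 146) + 178, c(-13)) = (1/19363 - 240853) - 159/275 = -4663636638/19363 - 159/275 = -1282503154167/5324825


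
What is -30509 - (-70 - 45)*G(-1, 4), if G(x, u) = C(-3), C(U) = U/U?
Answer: -30394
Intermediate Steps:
C(U) = 1
G(x, u) = 1
-30509 - (-70 - 45)*G(-1, 4) = -30509 - (-70 - 45) = -30509 - (-115) = -30509 - 1*(-115) = -30509 + 115 = -30394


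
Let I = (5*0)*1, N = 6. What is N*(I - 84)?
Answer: -504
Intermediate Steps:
I = 0 (I = 0*1 = 0)
N*(I - 84) = 6*(0 - 84) = 6*(-84) = -504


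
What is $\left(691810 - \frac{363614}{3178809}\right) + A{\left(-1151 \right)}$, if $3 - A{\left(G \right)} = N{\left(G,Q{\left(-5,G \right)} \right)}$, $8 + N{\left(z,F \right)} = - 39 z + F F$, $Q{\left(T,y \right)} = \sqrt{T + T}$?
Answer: $\frac{2056504688464}{3178809} \approx 6.4694 \cdot 10^{5}$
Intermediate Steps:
$Q{\left(T,y \right)} = \sqrt{2} \sqrt{T}$ ($Q{\left(T,y \right)} = \sqrt{2 T} = \sqrt{2} \sqrt{T}$)
$N{\left(z,F \right)} = -8 + F^{2} - 39 z$ ($N{\left(z,F \right)} = -8 + \left(- 39 z + F F\right) = -8 + \left(- 39 z + F^{2}\right) = -8 + \left(F^{2} - 39 z\right) = -8 + F^{2} - 39 z$)
$A{\left(G \right)} = 21 + 39 G$ ($A{\left(G \right)} = 3 - \left(-8 + \left(\sqrt{2} \sqrt{-5}\right)^{2} - 39 G\right) = 3 - \left(-8 + \left(\sqrt{2} i \sqrt{5}\right)^{2} - 39 G\right) = 3 - \left(-8 + \left(i \sqrt{10}\right)^{2} - 39 G\right) = 3 - \left(-8 - 10 - 39 G\right) = 3 - \left(-18 - 39 G\right) = 3 + \left(18 + 39 G\right) = 21 + 39 G$)
$\left(691810 - \frac{363614}{3178809}\right) + A{\left(-1151 \right)} = \left(691810 - \frac{363614}{3178809}\right) + \left(21 + 39 \left(-1151\right)\right) = \left(691810 - \frac{363614}{3178809}\right) + \left(21 - 44889\right) = \left(691810 - \frac{363614}{3178809}\right) - 44868 = \frac{2199131490676}{3178809} - 44868 = \frac{2056504688464}{3178809}$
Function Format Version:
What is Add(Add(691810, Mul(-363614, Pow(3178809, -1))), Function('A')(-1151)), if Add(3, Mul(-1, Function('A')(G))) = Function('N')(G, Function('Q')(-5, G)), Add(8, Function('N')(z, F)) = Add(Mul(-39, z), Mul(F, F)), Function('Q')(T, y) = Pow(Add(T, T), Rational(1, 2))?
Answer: Rational(2056504688464, 3178809) ≈ 6.4694e+5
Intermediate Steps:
Function('Q')(T, y) = Mul(Pow(2, Rational(1, 2)), Pow(T, Rational(1, 2))) (Function('Q')(T, y) = Pow(Mul(2, T), Rational(1, 2)) = Mul(Pow(2, Rational(1, 2)), Pow(T, Rational(1, 2))))
Function('N')(z, F) = Add(-8, Pow(F, 2), Mul(-39, z)) (Function('N')(z, F) = Add(-8, Add(Mul(-39, z), Mul(F, F))) = Add(-8, Add(Mul(-39, z), Pow(F, 2))) = Add(-8, Add(Pow(F, 2), Mul(-39, z))) = Add(-8, Pow(F, 2), Mul(-39, z)))
Function('A')(G) = Add(21, Mul(39, G)) (Function('A')(G) = Add(3, Mul(-1, Add(-8, Pow(Mul(Pow(2, Rational(1, 2)), Pow(-5, Rational(1, 2))), 2), Mul(-39, G)))) = Add(3, Mul(-1, Add(-8, Pow(Mul(Pow(2, Rational(1, 2)), Mul(I, Pow(5, Rational(1, 2)))), 2), Mul(-39, G)))) = Add(3, Mul(-1, Add(-8, Pow(Mul(I, Pow(10, Rational(1, 2))), 2), Mul(-39, G)))) = Add(3, Mul(-1, Add(-8, -10, Mul(-39, G)))) = Add(3, Mul(-1, Add(-18, Mul(-39, G)))) = Add(3, Add(18, Mul(39, G))) = Add(21, Mul(39, G)))
Add(Add(691810, Mul(-363614, Pow(3178809, -1))), Function('A')(-1151)) = Add(Add(691810, Mul(-363614, Pow(3178809, -1))), Add(21, Mul(39, -1151))) = Add(Add(691810, Mul(-363614, Rational(1, 3178809))), Add(21, -44889)) = Add(Add(691810, Rational(-363614, 3178809)), -44868) = Add(Rational(2199131490676, 3178809), -44868) = Rational(2056504688464, 3178809)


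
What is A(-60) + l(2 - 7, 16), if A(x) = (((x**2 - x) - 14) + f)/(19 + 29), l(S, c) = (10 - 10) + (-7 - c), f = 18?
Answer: 160/3 ≈ 53.333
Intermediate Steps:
l(S, c) = -7 - c (l(S, c) = 0 + (-7 - c) = -7 - c)
A(x) = 1/12 - x/48 + x**2/48 (A(x) = (((x**2 - x) - 14) + 18)/(19 + 29) = ((-14 + x**2 - x) + 18)/48 = (4 + x**2 - x)*(1/48) = 1/12 - x/48 + x**2/48)
A(-60) + l(2 - 7, 16) = (1/12 - 1/48*(-60) + (1/48)*(-60)**2) + (-7 - 1*16) = (1/12 + 5/4 + (1/48)*3600) + (-7 - 16) = (1/12 + 5/4 + 75) - 23 = 229/3 - 23 = 160/3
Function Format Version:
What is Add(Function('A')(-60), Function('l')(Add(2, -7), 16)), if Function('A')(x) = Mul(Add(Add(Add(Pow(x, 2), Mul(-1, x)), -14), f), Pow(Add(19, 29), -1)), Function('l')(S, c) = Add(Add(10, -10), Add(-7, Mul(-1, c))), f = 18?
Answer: Rational(160, 3) ≈ 53.333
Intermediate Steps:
Function('l')(S, c) = Add(-7, Mul(-1, c)) (Function('l')(S, c) = Add(0, Add(-7, Mul(-1, c))) = Add(-7, Mul(-1, c)))
Function('A')(x) = Add(Rational(1, 12), Mul(Rational(-1, 48), x), Mul(Rational(1, 48), Pow(x, 2))) (Function('A')(x) = Mul(Add(Add(Add(Pow(x, 2), Mul(-1, x)), -14), 18), Pow(Add(19, 29), -1)) = Mul(Add(Add(-14, Pow(x, 2), Mul(-1, x)), 18), Pow(48, -1)) = Mul(Add(4, Pow(x, 2), Mul(-1, x)), Rational(1, 48)) = Add(Rational(1, 12), Mul(Rational(-1, 48), x), Mul(Rational(1, 48), Pow(x, 2))))
Add(Function('A')(-60), Function('l')(Add(2, -7), 16)) = Add(Add(Rational(1, 12), Mul(Rational(-1, 48), -60), Mul(Rational(1, 48), Pow(-60, 2))), Add(-7, Mul(-1, 16))) = Add(Add(Rational(1, 12), Rational(5, 4), Mul(Rational(1, 48), 3600)), Add(-7, -16)) = Add(Add(Rational(1, 12), Rational(5, 4), 75), -23) = Add(Rational(229, 3), -23) = Rational(160, 3)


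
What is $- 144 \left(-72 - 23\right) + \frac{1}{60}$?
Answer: $\frac{820801}{60} \approx 13680.0$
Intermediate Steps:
$- 144 \left(-72 - 23\right) + \frac{1}{60} = \left(-144\right) \left(-95\right) + \frac{1}{60} = 13680 + \frac{1}{60} = \frac{820801}{60}$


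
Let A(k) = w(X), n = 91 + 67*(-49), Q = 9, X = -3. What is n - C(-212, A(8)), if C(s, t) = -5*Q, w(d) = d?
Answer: -3147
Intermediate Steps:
n = -3192 (n = 91 - 3283 = -3192)
A(k) = -3
C(s, t) = -45 (C(s, t) = -5*9 = -45)
n - C(-212, A(8)) = -3192 - 1*(-45) = -3192 + 45 = -3147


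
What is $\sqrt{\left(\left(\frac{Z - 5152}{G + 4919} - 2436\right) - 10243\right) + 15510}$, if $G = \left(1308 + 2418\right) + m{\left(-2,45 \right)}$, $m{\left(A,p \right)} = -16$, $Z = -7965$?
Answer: $\frac{\sqrt{210682057078}}{8629} \approx 53.193$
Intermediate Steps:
$G = 3710$ ($G = \left(1308 + 2418\right) - 16 = 3726 - 16 = 3710$)
$\sqrt{\left(\left(\frac{Z - 5152}{G + 4919} - 2436\right) - 10243\right) + 15510} = \sqrt{\left(\left(\frac{-7965 - 5152}{3710 + 4919} - 2436\right) - 10243\right) + 15510} = \sqrt{\left(\left(- \frac{13117}{8629} - 2436\right) - 10243\right) + 15510} = \sqrt{\left(- \frac{21033361}{8629} - 10243\right) + 15510} = \sqrt{- \frac{109420208}{8629} + 15510} = \sqrt{\frac{24415582}{8629}} = \frac{\sqrt{210682057078}}{8629}$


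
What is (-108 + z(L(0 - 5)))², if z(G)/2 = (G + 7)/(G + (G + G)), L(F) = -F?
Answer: 283024/25 ≈ 11321.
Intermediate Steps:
z(G) = 2*(7 + G)/(3*G) (z(G) = 2*((G + 7)/(G + (G + G))) = 2*((7 + G)/(G + 2*G)) = 2*((7 + G)/((3*G))) = 2*((7 + G)*(1/(3*G))) = 2*((7 + G)/(3*G)) = 2*(7 + G)/(3*G))
(-108 + z(L(0 - 5)))² = (-108 + 2*(7 - (0 - 5))/(3*((-(0 - 5)))))² = (-108 + 2*(7 - 1*(-5))/(3*((-1*(-5)))))² = (-108 + (⅔)*(7 + 5)/5)² = (-108 + (⅔)*(⅕)*12)² = (-108 + 8/5)² = (-532/5)² = 283024/25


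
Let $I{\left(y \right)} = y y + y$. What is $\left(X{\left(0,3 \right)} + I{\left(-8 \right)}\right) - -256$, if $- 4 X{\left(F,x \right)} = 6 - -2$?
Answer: $310$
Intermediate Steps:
$X{\left(F,x \right)} = -2$ ($X{\left(F,x \right)} = - \frac{6 - -2}{4} = - \frac{6 + 2}{4} = \left(- \frac{1}{4}\right) 8 = -2$)
$I{\left(y \right)} = y + y^{2}$ ($I{\left(y \right)} = y^{2} + y = y + y^{2}$)
$\left(X{\left(0,3 \right)} + I{\left(-8 \right)}\right) - -256 = \left(-2 - 8 \left(1 - 8\right)\right) - -256 = \left(-2 - -56\right) + 256 = \left(-2 + 56\right) + 256 = 54 + 256 = 310$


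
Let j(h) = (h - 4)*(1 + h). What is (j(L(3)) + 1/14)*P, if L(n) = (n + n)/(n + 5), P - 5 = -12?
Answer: 629/16 ≈ 39.313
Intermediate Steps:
P = -7 (P = 5 - 12 = -7)
L(n) = 2*n/(5 + n) (L(n) = (2*n)/(5 + n) = 2*n/(5 + n))
j(h) = (1 + h)*(-4 + h) (j(h) = (-4 + h)*(1 + h) = (1 + h)*(-4 + h))
(j(L(3)) + 1/14)*P = ((-4 + (2*3/(5 + 3))² - 6*3/(5 + 3)) + 1/14)*(-7) = ((-4 + (2*3/8)² - 6*3/8) + 1/14)*(-7) = ((-4 + (2*3*(⅛))² - 6*3/8) + 1/14)*(-7) = ((-4 + (¾)² - 3*¾) + 1/14)*(-7) = ((-4 + 9/16 - 9/4) + 1/14)*(-7) = (-91/16 + 1/14)*(-7) = -629/112*(-7) = 629/16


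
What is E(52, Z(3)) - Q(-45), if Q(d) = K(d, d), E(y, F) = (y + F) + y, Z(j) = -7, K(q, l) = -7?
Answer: 104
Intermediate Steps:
E(y, F) = F + 2*y (E(y, F) = (F + y) + y = F + 2*y)
Q(d) = -7
E(52, Z(3)) - Q(-45) = (-7 + 2*52) - 1*(-7) = (-7 + 104) + 7 = 97 + 7 = 104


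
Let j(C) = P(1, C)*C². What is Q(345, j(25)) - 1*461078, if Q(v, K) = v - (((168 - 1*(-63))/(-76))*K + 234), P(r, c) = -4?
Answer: -8902748/19 ≈ -4.6857e+5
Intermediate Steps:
j(C) = -4*C²
Q(v, K) = -234 + v + 231*K/76 (Q(v, K) = v - (((168 + 63)*(-1/76))*K + 234) = v - ((231*(-1/76))*K + 234) = v - (-231*K/76 + 234) = v - (234 - 231*K/76) = v + (-234 + 231*K/76) = -234 + v + 231*K/76)
Q(345, j(25)) - 1*461078 = (-234 + 345 + 231*(-4*25²)/76) - 1*461078 = (-234 + 345 + 231*(-4*625)/76) - 461078 = (-234 + 345 + (231/76)*(-2500)) - 461078 = (-234 + 345 - 144375/19) - 461078 = -142266/19 - 461078 = -8902748/19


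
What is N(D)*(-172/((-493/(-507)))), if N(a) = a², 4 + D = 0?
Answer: -1395264/493 ≈ -2830.1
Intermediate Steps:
D = -4 (D = -4 + 0 = -4)
N(D)*(-172/((-493/(-507)))) = (-4)²*(-172/((-493/(-507)))) = 16*(-172/((-493*(-1/507)))) = 16*(-172/493/507) = 16*(-172*507/493) = 16*(-87204/493) = -1395264/493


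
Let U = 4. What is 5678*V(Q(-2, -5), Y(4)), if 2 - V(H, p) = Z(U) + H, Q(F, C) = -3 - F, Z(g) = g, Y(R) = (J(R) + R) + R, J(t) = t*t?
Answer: -5678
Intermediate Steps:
J(t) = t²
Y(R) = R² + 2*R (Y(R) = (R² + R) + R = (R + R²) + R = R² + 2*R)
V(H, p) = -2 - H (V(H, p) = 2 - (4 + H) = 2 + (-4 - H) = -2 - H)
5678*V(Q(-2, -5), Y(4)) = 5678*(-2 - (-3 - 1*(-2))) = 5678*(-2 - (-3 + 2)) = 5678*(-2 - 1*(-1)) = 5678*(-2 + 1) = 5678*(-1) = -5678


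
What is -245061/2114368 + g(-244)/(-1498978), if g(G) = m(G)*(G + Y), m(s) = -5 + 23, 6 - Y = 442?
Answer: -170730591669/1584695557952 ≈ -0.10774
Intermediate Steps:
Y = -436 (Y = 6 - 1*442 = 6 - 442 = -436)
m(s) = 18
g(G) = -7848 + 18*G (g(G) = 18*(G - 436) = 18*(-436 + G) = -7848 + 18*G)
-245061/2114368 + g(-244)/(-1498978) = -245061/2114368 + (-7848 + 18*(-244))/(-1498978) = -245061*1/2114368 + (-7848 - 4392)*(-1/1498978) = -245061/2114368 - 12240*(-1/1498978) = -245061/2114368 + 6120/749489 = -170730591669/1584695557952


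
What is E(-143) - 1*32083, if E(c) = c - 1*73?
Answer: -32299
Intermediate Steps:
E(c) = -73 + c (E(c) = c - 73 = -73 + c)
E(-143) - 1*32083 = (-73 - 143) - 1*32083 = -216 - 32083 = -32299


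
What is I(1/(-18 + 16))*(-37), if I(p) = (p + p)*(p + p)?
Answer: -37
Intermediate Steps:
I(p) = 4*p**2 (I(p) = (2*p)*(2*p) = 4*p**2)
I(1/(-18 + 16))*(-37) = (4*(1/(-18 + 16))**2)*(-37) = (4*(1/(-2))**2)*(-37) = (4*(-1/2)**2)*(-37) = (4*(1/4))*(-37) = 1*(-37) = -37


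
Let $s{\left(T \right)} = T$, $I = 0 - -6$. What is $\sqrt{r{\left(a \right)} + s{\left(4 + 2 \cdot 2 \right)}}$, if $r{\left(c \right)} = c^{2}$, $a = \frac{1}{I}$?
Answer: $\frac{17}{6} \approx 2.8333$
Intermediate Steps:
$I = 6$ ($I = 0 + 6 = 6$)
$a = \frac{1}{6} \approx 0.16667$
$\sqrt{r{\left(a \right)} + s{\left(4 + 2 \cdot 2 \right)}} = \sqrt{\left(\frac{1}{6}\right)^{2} + \left(4 + 2 \cdot 2\right)} = \sqrt{\frac{1}{36} + \left(4 + 4\right)} = \sqrt{\frac{1}{36} + 8} = \sqrt{\frac{289}{36}} = \frac{17}{6}$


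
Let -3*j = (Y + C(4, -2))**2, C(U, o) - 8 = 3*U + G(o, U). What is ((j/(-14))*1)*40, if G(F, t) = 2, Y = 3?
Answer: 12500/21 ≈ 595.24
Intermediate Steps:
C(U, o) = 10 + 3*U (C(U, o) = 8 + (3*U + 2) = 8 + (2 + 3*U) = 10 + 3*U)
j = -625/3 (j = -(3 + (10 + 3*4))**2/3 = -(3 + (10 + 12))**2/3 = -(3 + 22)**2/3 = -1/3*25**2 = -1/3*625 = -625/3 ≈ -208.33)
((j/(-14))*1)*40 = (-625/3/(-14)*1)*40 = (-625/3*(-1/14)*1)*40 = ((625/42)*1)*40 = (625/42)*40 = 12500/21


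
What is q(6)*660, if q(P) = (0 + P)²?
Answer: 23760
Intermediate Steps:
q(P) = P²
q(6)*660 = 6²*660 = 36*660 = 23760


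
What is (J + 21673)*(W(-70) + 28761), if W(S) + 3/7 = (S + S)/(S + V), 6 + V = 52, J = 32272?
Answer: 65175755605/42 ≈ 1.5518e+9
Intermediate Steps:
V = 46 (V = -6 + 52 = 46)
W(S) = -3/7 + 2*S/(46 + S) (W(S) = -3/7 + (S + S)/(S + 46) = -3/7 + (2*S)/(46 + S) = -3/7 + 2*S/(46 + S))
(J + 21673)*(W(-70) + 28761) = (32272 + 21673)*((-138 + 11*(-70))/(7*(46 - 70)) + 28761) = 53945*((⅐)*(-138 - 770)/(-24) + 28761) = 53945*((⅐)*(-1/24)*(-908) + 28761) = 53945*(227/42 + 28761) = 53945*(1208189/42) = 65175755605/42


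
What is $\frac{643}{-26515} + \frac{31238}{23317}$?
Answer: $\frac{813282739}{618250255} \approx 1.3155$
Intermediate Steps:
$\frac{643}{-26515} + \frac{31238}{23317} = 643 \left(- \frac{1}{26515}\right) + 31238 \cdot \frac{1}{23317} = - \frac{643}{26515} + \frac{31238}{23317} = \frac{813282739}{618250255}$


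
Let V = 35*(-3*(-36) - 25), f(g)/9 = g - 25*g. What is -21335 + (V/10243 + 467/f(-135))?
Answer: -6372373756519/298685880 ≈ -21335.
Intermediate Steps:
f(g) = -216*g (f(g) = 9*(g - 25*g) = 9*(-24*g) = -216*g)
V = 2905 (V = 35*(108 - 25) = 35*83 = 2905)
-21335 + (V/10243 + 467/f(-135)) = -21335 + (2905/10243 + 467/((-216*(-135)))) = -21335 + (2905*(1/10243) + 467/29160) = -21335 + (2905/10243 + 467*(1/29160)) = -21335 + (2905/10243 + 467/29160) = -21335 + 89493281/298685880 = -6372373756519/298685880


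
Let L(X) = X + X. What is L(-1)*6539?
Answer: -13078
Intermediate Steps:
L(X) = 2*X
L(-1)*6539 = (2*(-1))*6539 = -2*6539 = -13078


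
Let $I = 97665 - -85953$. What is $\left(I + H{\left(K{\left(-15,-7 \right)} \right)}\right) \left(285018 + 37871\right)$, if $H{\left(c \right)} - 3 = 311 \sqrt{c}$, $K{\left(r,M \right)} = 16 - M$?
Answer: $59289201069 + 100418479 \sqrt{23} \approx 5.9771 \cdot 10^{10}$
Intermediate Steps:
$I = 183618$ ($I = 97665 + 85953 = 183618$)
$H{\left(c \right)} = 3 + 311 \sqrt{c}$
$\left(I + H{\left(K{\left(-15,-7 \right)} \right)}\right) \left(285018 + 37871\right) = \left(183618 + \left(3 + 311 \sqrt{16 - -7}\right)\right) \left(285018 + 37871\right) = \left(183618 + \left(3 + 311 \sqrt{16 + 7}\right)\right) 322889 = \left(183618 + \left(3 + 311 \sqrt{23}\right)\right) 322889 = \left(183621 + 311 \sqrt{23}\right) 322889 = 59289201069 + 100418479 \sqrt{23}$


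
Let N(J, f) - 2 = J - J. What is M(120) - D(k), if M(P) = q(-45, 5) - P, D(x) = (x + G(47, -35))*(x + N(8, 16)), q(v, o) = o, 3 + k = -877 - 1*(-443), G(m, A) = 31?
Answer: -176725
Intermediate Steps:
k = -437 (k = -3 + (-877 - 1*(-443)) = -3 + (-877 + 443) = -3 - 434 = -437)
N(J, f) = 2 (N(J, f) = 2 + (J - J) = 2 + 0 = 2)
D(x) = (2 + x)*(31 + x) (D(x) = (x + 31)*(x + 2) = (31 + x)*(2 + x) = (2 + x)*(31 + x))
M(P) = 5 - P
M(120) - D(k) = (5 - 1*120) - (62 + (-437)² + 33*(-437)) = (5 - 120) - (62 + 190969 - 14421) = -115 - 1*176610 = -115 - 176610 = -176725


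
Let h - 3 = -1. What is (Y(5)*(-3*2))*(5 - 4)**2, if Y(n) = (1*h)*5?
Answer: -60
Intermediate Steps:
h = 2 (h = 3 - 1 = 2)
Y(n) = 10 (Y(n) = (1*2)*5 = 2*5 = 10)
(Y(5)*(-3*2))*(5 - 4)**2 = (10*(-3*2))*(5 - 4)**2 = (10*(-6))*1**2 = -60*1 = -60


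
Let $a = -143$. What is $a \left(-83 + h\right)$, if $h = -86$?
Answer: $24167$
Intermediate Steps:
$a \left(-83 + h\right) = - 143 \left(-83 - 86\right) = \left(-143\right) \left(-169\right) = 24167$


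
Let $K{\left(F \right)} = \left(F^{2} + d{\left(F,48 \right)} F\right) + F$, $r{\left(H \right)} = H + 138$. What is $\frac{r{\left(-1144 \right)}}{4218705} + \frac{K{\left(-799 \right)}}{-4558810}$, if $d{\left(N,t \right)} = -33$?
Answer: $- \frac{561135100601}{3846454908210} \approx -0.14588$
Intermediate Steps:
$r{\left(H \right)} = 138 + H$
$K{\left(F \right)} = F^{2} - 32 F$ ($K{\left(F \right)} = \left(F^{2} - 33 F\right) + F = F^{2} - 32 F$)
$\frac{r{\left(-1144 \right)}}{4218705} + \frac{K{\left(-799 \right)}}{-4558810} = \frac{138 - 1144}{4218705} + \frac{\left(-799\right) \left(-32 - 799\right)}{-4558810} = \left(-1006\right) \frac{1}{4218705} + \left(-799\right) \left(-831\right) \left(- \frac{1}{4558810}\right) = - \frac{1006}{4218705} + 663969 \left(- \frac{1}{4558810}\right) = - \frac{1006}{4218705} - \frac{663969}{4558810} = - \frac{561135100601}{3846454908210}$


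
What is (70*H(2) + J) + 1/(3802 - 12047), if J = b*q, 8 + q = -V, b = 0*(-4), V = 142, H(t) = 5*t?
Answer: 5771499/8245 ≈ 700.00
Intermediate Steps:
b = 0
q = -150 (q = -8 - 1*142 = -8 - 142 = -150)
J = 0 (J = 0*(-150) = 0)
(70*H(2) + J) + 1/(3802 - 12047) = (70*(5*2) + 0) + 1/(3802 - 12047) = (70*10 + 0) + 1/(-8245) = (700 + 0) - 1/8245 = 700 - 1/8245 = 5771499/8245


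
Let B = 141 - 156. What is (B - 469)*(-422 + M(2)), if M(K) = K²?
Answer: 202312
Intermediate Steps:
B = -15
(B - 469)*(-422 + M(2)) = (-15 - 469)*(-422 + 2²) = -484*(-422 + 4) = -484*(-418) = 202312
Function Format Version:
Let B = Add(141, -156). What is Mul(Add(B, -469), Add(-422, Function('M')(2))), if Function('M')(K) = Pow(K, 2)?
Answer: 202312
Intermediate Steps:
B = -15
Mul(Add(B, -469), Add(-422, Function('M')(2))) = Mul(Add(-15, -469), Add(-422, Pow(2, 2))) = Mul(-484, Add(-422, 4)) = Mul(-484, -418) = 202312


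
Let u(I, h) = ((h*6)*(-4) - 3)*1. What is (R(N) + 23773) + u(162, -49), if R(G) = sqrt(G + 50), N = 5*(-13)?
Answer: 24946 + I*sqrt(15) ≈ 24946.0 + 3.873*I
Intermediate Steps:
N = -65
R(G) = sqrt(50 + G)
u(I, h) = -3 - 24*h (u(I, h) = ((6*h)*(-4) - 3)*1 = (-24*h - 3)*1 = (-3 - 24*h)*1 = -3 - 24*h)
(R(N) + 23773) + u(162, -49) = (sqrt(50 - 65) + 23773) + (-3 - 24*(-49)) = (sqrt(-15) + 23773) + (-3 + 1176) = (I*sqrt(15) + 23773) + 1173 = (23773 + I*sqrt(15)) + 1173 = 24946 + I*sqrt(15)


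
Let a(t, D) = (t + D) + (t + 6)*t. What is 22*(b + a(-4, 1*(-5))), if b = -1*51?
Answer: -1496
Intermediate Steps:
b = -51
a(t, D) = D + t + t*(6 + t) (a(t, D) = (D + t) + (6 + t)*t = (D + t) + t*(6 + t) = D + t + t*(6 + t))
22*(b + a(-4, 1*(-5))) = 22*(-51 + (1*(-5) + (-4)² + 7*(-4))) = 22*(-51 + (-5 + 16 - 28)) = 22*(-51 - 17) = 22*(-68) = -1496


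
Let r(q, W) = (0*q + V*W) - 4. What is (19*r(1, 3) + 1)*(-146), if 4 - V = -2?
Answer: -38982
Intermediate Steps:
V = 6 (V = 4 - 1*(-2) = 4 + 2 = 6)
r(q, W) = -4 + 6*W (r(q, W) = (0*q + 6*W) - 4 = (0 + 6*W) - 4 = 6*W - 4 = -4 + 6*W)
(19*r(1, 3) + 1)*(-146) = (19*(-4 + 6*3) + 1)*(-146) = (19*(-4 + 18) + 1)*(-146) = (19*14 + 1)*(-146) = (266 + 1)*(-146) = 267*(-146) = -38982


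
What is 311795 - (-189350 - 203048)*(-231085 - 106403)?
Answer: -132429304429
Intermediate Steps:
311795 - (-189350 - 203048)*(-231085 - 106403) = 311795 - (-392398)*(-337488) = 311795 - 1*132429616224 = 311795 - 132429616224 = -132429304429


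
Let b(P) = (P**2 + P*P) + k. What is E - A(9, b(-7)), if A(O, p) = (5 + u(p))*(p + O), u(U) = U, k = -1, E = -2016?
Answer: -12828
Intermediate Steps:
b(P) = -1 + 2*P**2 (b(P) = (P**2 + P*P) - 1 = (P**2 + P**2) - 1 = 2*P**2 - 1 = -1 + 2*P**2)
A(O, p) = (5 + p)*(O + p) (A(O, p) = (5 + p)*(p + O) = (5 + p)*(O + p))
E - A(9, b(-7)) = -2016 - ((-1 + 2*(-7)**2)**2 + 5*9 + 5*(-1 + 2*(-7)**2) + 9*(-1 + 2*(-7)**2)) = -2016 - ((-1 + 2*49)**2 + 45 + 5*(-1 + 2*49) + 9*(-1 + 2*49)) = -2016 - ((-1 + 98)**2 + 45 + 5*(-1 + 98) + 9*(-1 + 98)) = -2016 - (97**2 + 45 + 5*97 + 9*97) = -2016 - (9409 + 45 + 485 + 873) = -2016 - 1*10812 = -2016 - 10812 = -12828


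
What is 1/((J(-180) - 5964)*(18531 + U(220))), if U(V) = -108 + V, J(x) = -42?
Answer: -1/111969858 ≈ -8.9310e-9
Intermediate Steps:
1/((J(-180) - 5964)*(18531 + U(220))) = 1/((-42 - 5964)*(18531 + (-108 + 220))) = 1/(-6006*(18531 + 112)) = 1/(-6006*18643) = 1/(-111969858) = -1/111969858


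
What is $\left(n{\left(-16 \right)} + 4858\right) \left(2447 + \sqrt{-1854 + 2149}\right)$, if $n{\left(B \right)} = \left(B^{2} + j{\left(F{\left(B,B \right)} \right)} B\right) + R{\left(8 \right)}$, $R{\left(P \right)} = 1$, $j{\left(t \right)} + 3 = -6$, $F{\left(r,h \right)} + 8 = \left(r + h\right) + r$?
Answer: $12868773 + 5259 \sqrt{295} \approx 1.2959 \cdot 10^{7}$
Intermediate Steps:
$F{\left(r,h \right)} = -8 + h + 2 r$ ($F{\left(r,h \right)} = -8 + \left(\left(r + h\right) + r\right) = -8 + \left(\left(h + r\right) + r\right) = -8 + \left(h + 2 r\right) = -8 + h + 2 r$)
$j{\left(t \right)} = -9$ ($j{\left(t \right)} = -3 - 6 = -9$)
$n{\left(B \right)} = 1 + B^{2} - 9 B$ ($n{\left(B \right)} = \left(B^{2} - 9 B\right) + 1 = 1 + B^{2} - 9 B$)
$\left(n{\left(-16 \right)} + 4858\right) \left(2447 + \sqrt{-1854 + 2149}\right) = \left(\left(1 + \left(-16\right)^{2} - -144\right) + 4858\right) \left(2447 + \sqrt{-1854 + 2149}\right) = \left(\left(1 + 256 + 144\right) + 4858\right) \left(2447 + \sqrt{295}\right) = \left(401 + 4858\right) \left(2447 + \sqrt{295}\right) = 5259 \left(2447 + \sqrt{295}\right) = 12868773 + 5259 \sqrt{295}$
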